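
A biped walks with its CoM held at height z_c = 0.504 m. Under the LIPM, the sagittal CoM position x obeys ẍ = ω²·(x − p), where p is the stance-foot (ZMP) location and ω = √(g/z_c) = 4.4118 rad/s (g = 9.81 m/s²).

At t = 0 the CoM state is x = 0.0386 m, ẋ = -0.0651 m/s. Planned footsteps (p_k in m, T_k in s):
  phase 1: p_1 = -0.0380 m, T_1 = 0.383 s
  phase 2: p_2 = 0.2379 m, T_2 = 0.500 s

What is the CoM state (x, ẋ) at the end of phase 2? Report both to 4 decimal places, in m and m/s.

phase 1: p=-0.0380, T=0.383, ωT=1.689719, cosh=2.801266, sinh=2.616694; start (x,ẋ)=(0.038600, -0.065100) → end (x,ẋ)=(0.137965, 0.701933)
phase 2: p=0.2379, T=0.500, ωT=2.205900, cosh=4.594285, sinh=4.484134; start (x,ẋ)=(0.137965, 0.701933) → end (x,ẋ)=(0.492214, 1.247865)

x = 0.4922, ẋ = 1.2479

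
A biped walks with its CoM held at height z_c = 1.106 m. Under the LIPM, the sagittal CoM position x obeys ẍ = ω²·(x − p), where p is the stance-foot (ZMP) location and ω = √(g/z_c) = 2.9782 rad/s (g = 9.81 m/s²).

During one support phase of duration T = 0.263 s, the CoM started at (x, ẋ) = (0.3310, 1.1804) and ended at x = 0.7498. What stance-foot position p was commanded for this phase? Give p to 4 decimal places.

ωT = 2.9782·0.263 = 0.783267; cosh(ωT) = 1.322760, sinh(ωT) = 0.865849
x(T) = p + (x₀−p)·cosh(ωT) + (ẋ₀/ω)·sinh(ωT) ⇒ p·(1 − cosh) = x(T) − x₀·cosh − (ẋ₀/ω)·sinh
numerator   = 0.7498 − (0.3310)·1.322760 − (1.1804/2.9782)·0.865849 = -0.031210
denominator = 1 − 1.322760 = -0.322760
p = -0.031210 / -0.322760 = 0.0967

p = 0.0967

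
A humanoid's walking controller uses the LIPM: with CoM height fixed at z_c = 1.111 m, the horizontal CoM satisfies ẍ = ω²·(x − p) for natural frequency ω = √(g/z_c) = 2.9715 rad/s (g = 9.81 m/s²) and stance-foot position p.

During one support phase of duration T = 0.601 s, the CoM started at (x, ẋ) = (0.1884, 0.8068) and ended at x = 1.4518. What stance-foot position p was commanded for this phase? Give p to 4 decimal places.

ωT = 2.9715·0.601 = 1.785871; cosh(ωT) = 3.066213, sinh(ωT) = 2.898563
x(T) = p + (x₀−p)·cosh(ωT) + (ẋ₀/ω)·sinh(ωT) ⇒ p·(1 − cosh) = x(T) − x₀·cosh − (ẋ₀/ω)·sinh
numerator   = 1.4518 − (0.1884)·3.066213 − (0.8068/2.9715)·2.898563 = 0.087129
denominator = 1 − 3.066213 = -2.066213
p = 0.087129 / -2.066213 = -0.0422

p = -0.0422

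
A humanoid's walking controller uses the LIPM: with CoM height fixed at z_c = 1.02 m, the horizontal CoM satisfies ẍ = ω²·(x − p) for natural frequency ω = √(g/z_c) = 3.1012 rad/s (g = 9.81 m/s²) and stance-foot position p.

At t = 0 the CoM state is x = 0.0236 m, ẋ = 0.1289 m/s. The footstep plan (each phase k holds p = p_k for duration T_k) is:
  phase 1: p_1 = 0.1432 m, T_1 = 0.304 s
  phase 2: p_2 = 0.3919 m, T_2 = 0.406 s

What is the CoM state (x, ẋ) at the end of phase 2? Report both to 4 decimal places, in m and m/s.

phase 1: p=0.1432, T=0.304, ωT=0.942765, cosh=1.478309, sinh=1.088760; start (x,ẋ)=(0.023600, 0.128900) → end (x,ẋ)=(0.011648, -0.213271)
phase 2: p=0.3919, T=0.406, ωT=1.259087, cosh=1.903059, sinh=1.619146; start (x,ẋ)=(0.011648, -0.213271) → end (x,ẋ)=(-0.443091, -2.315224)

x = -0.4431, ẋ = -2.3152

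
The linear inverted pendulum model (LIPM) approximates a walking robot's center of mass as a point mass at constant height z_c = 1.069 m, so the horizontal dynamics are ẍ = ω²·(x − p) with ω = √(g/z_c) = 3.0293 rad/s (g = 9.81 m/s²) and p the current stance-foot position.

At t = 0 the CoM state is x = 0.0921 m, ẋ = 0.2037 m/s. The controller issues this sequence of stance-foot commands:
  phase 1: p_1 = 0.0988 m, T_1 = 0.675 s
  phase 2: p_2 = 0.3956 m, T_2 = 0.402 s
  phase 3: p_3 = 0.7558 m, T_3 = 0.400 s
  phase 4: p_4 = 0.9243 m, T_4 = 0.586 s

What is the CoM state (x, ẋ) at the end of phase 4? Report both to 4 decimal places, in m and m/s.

phase 1: p=0.0988, T=0.675, ωT=2.044778, cosh=3.928424, sinh=3.799015; start (x,ẋ)=(0.092100, 0.203700) → end (x,ẋ)=(0.327938, 0.723114)
phase 2: p=0.3956, T=0.402, ωT=1.217779, cosh=1.837779, sinh=1.541893; start (x,ẋ)=(0.327938, 0.723114) → end (x,ẋ)=(0.639312, 1.012883)
phase 3: p=0.7558, T=0.400, ωT=1.211720, cosh=1.828471, sinh=1.530786; start (x,ẋ)=(0.639312, 1.012883) → end (x,ẋ)=(1.054641, 1.311846)
phase 4: p=0.9243, T=0.586, ωT=1.775170, cosh=3.035369, sinh=2.865914; start (x,ẋ)=(1.054641, 1.311846) → end (x,ẋ)=(2.561025, 5.113523)

x = 2.5610, ẋ = 5.1135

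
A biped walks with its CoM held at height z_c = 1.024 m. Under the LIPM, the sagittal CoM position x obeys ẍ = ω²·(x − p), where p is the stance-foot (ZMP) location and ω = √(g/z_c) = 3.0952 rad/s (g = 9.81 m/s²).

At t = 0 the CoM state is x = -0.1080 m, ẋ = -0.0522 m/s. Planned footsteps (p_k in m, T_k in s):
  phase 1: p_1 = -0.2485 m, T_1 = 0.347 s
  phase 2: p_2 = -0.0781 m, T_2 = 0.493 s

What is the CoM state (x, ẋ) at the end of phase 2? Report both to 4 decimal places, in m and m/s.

phase 1: p=-0.2485, T=0.347, ωT=1.074034, cosh=1.634396, sinh=1.292769; start (x,ẋ)=(-0.108000, -0.052200) → end (x,ẋ)=(-0.040670, 0.476878)
phase 2: p=-0.0781, T=0.493, ωT=1.525934, cosh=2.408427, sinh=2.191009; start (x,ẋ)=(-0.040670, 0.476878) → end (x,ẋ)=(0.349617, 1.402364)

x = 0.3496, ẋ = 1.4024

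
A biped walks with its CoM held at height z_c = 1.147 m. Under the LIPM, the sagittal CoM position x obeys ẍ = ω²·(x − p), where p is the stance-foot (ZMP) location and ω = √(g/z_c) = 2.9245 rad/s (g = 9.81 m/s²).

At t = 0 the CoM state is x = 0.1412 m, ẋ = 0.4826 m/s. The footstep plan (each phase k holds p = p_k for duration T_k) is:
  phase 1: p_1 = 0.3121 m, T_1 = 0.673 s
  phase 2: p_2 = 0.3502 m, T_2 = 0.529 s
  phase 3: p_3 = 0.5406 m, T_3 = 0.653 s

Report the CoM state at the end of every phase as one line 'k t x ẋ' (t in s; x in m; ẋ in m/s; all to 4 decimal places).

phase 1: p=0.3121, T=0.673, ωT=1.968189, cosh=3.648704, sinh=3.508994; start (x,ẋ)=(0.141200, 0.482600) → end (x,ẋ)=(0.267590, 0.007080)
phase 2: p=0.3502, T=0.529, ωT=1.547061, cosh=2.455257, sinh=2.242384; start (x,ẋ)=(0.267590, 0.007080) → end (x,ẋ)=(0.152798, -0.524365)
phase 3: p=0.5406, T=0.653, ωT=1.909699, cosh=3.449589, sinh=3.301464; start (x,ẋ)=(0.152798, -0.524365) → end (x,ẋ)=(-1.389111, -5.553120)

1 0.6730 0.2676 0.0071
2 1.2020 0.1528 -0.5244
3 1.8550 -1.3891 -5.5531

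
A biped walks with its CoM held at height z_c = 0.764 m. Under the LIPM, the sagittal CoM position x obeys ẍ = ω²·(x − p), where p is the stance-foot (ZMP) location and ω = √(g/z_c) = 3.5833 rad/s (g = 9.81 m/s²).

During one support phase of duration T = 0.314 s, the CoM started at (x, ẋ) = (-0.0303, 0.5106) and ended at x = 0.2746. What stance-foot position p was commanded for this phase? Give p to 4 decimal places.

p = -0.1848

ωT = 3.5833·0.314 = 1.125156; cosh(ωT) = 1.702650, sinh(ωT) = 1.378048
x(T) = p + (x₀−p)·cosh(ωT) + (ẋ₀/ω)·sinh(ωT) ⇒ p·(1 − cosh) = x(T) − x₀·cosh − (ẋ₀/ω)·sinh
numerator   = 0.2746 − (-0.0303)·1.702650 − (0.5106/3.5833)·1.378048 = 0.129826
denominator = 1 − 1.702650 = -0.702650
p = 0.129826 / -0.702650 = -0.1848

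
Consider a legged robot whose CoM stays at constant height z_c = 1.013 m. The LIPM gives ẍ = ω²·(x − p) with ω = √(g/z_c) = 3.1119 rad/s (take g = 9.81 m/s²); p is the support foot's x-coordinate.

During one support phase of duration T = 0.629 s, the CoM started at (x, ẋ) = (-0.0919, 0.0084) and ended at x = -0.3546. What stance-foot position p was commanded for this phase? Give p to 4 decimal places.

p = 0.0123

ωT = 3.1119·0.629 = 1.957385; cosh(ωT) = 3.611007, sinh(ωT) = 3.469780
x(T) = p + (x₀−p)·cosh(ωT) + (ẋ₀/ω)·sinh(ωT) ⇒ p·(1 − cosh) = x(T) − x₀·cosh − (ẋ₀/ω)·sinh
numerator   = -0.3546 − (-0.0919)·3.611007 − (0.0084/3.1119)·3.469780 = -0.032114
denominator = 1 − 3.611007 = -2.611007
p = -0.032114 / -2.611007 = 0.0123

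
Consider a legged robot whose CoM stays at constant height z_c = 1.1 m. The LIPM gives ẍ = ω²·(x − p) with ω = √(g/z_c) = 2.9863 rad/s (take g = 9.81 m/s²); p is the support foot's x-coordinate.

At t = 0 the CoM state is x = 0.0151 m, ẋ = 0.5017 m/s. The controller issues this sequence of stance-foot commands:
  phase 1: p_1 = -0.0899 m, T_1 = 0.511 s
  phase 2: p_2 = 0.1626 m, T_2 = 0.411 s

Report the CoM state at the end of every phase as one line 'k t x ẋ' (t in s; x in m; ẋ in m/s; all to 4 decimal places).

phase 1: p=-0.0899, T=0.511, ωT=1.525999, cosh=2.408571, sinh=2.191167; start (x,ẋ)=(0.015100, 0.501700) → end (x,ẋ)=(0.531117, 1.895446)
phase 2: p=0.1626, T=0.411, ωT=1.227369, cosh=1.852652, sinh=1.559589; start (x,ẋ)=(0.531117, 1.895446) → end (x,ẋ)=(1.835227, 5.227933)

1 0.5110 0.5311 1.8954
2 0.9220 1.8352 5.2279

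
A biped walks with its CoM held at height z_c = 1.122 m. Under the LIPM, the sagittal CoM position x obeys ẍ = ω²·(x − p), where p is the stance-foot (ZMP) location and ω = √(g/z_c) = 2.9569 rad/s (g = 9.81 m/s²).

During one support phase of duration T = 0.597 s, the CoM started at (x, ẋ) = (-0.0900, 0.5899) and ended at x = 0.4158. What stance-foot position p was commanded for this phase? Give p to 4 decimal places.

ωT = 2.9569·0.597 = 1.765269; cosh(ωT) = 3.007143, sinh(ωT) = 2.836003
x(T) = p + (x₀−p)·cosh(ωT) + (ẋ₀/ω)·sinh(ωT) ⇒ p·(1 − cosh) = x(T) − x₀·cosh − (ẋ₀/ω)·sinh
numerator   = 0.4158 − (-0.0900)·3.007143 − (0.5899/2.9569)·2.836003 = 0.120662
denominator = 1 − 3.007143 = -2.007143
p = 0.120662 / -2.007143 = -0.0601

p = -0.0601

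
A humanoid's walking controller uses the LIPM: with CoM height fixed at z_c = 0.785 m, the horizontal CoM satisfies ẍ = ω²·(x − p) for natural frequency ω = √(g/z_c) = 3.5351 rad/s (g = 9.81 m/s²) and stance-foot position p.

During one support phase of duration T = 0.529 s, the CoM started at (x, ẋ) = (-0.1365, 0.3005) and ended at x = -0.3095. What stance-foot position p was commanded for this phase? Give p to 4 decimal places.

ωT = 3.5351·0.529 = 1.870068; cosh(ωT) = 3.321425, sinh(ωT) = 3.167312
x(T) = p + (x₀−p)·cosh(ωT) + (ẋ₀/ω)·sinh(ωT) ⇒ p·(1 − cosh) = x(T) − x₀·cosh − (ẋ₀/ω)·sinh
numerator   = -0.3095 − (-0.1365)·3.321425 − (0.3005/3.5351)·3.167312 = -0.125362
denominator = 1 − 3.321425 = -2.321425
p = -0.125362 / -2.321425 = 0.0540

p = 0.0540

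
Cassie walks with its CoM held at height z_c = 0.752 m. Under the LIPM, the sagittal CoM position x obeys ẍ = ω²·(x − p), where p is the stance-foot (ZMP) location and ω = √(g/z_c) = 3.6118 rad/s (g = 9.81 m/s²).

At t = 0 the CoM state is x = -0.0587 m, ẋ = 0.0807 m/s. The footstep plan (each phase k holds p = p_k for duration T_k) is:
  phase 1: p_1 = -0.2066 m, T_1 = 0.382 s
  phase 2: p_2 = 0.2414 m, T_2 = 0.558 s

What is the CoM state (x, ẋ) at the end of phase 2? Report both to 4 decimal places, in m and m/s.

phase 1: p=-0.2066, T=0.382, ωT=1.379708, cosh=2.112696, sinh=1.861044; start (x,ẋ)=(-0.058700, 0.080700) → end (x,ẋ)=(0.147450, 1.164637)
phase 2: p=0.2414, T=0.558, ωT=2.015384, cosh=3.818440, sinh=3.685171; start (x,ẋ)=(0.147450, 1.164637) → end (x,ẋ)=(1.070952, 3.196609)

x = 1.0710, ẋ = 3.1966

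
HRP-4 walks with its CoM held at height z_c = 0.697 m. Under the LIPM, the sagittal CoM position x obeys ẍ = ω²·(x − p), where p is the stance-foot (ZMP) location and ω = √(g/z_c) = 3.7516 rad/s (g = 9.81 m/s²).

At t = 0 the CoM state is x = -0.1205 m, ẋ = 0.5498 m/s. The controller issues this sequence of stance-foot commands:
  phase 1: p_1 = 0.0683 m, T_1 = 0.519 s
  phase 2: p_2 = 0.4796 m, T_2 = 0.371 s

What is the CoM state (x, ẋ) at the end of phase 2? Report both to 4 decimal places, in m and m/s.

x = -1.0001, ẋ = -5.1231

phase 1: p=0.0683, T=0.519, ωT=1.947080, cosh=3.575443, sinh=3.432753; start (x,ẋ)=(-0.120500, 0.549800) → end (x,ẋ)=(-0.103671, -0.465648)
phase 2: p=0.4796, T=0.371, ωT=1.391844, cosh=2.135438, sinh=1.886821; start (x,ẋ)=(-0.103671, -0.465648) → end (x,ẋ)=(-1.000130, -5.123102)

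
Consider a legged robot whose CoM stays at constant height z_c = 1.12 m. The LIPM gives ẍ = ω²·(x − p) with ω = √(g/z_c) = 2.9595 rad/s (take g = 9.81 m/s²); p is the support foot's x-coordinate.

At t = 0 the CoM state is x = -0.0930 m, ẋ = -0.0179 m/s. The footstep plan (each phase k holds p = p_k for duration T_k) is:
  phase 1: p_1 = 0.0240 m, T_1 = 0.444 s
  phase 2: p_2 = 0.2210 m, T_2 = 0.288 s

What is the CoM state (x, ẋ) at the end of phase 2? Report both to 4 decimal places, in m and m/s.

phase 1: p=0.0240, T=0.444, ωT=1.314018, cosh=1.994917, sinh=1.726178; start (x,ẋ)=(-0.093000, -0.017900) → end (x,ẋ)=(-0.219846, -0.633418)
phase 2: p=0.2210, T=0.288, ωT=0.852336, cosh=1.385768, sinh=0.959350; start (x,ẋ)=(-0.219846, -0.633418) → end (x,ẋ)=(-0.595239, -2.129419)

x = -0.5952, ẋ = -2.1294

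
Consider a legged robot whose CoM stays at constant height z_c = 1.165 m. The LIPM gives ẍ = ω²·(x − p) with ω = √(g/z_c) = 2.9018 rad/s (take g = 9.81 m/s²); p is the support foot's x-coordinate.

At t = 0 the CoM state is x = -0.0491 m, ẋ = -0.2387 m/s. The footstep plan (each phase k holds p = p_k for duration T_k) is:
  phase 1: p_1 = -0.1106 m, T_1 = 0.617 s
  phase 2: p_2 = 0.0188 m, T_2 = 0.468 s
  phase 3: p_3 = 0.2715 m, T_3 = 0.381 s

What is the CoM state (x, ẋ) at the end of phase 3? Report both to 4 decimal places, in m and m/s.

x = -1.6472, ẋ = -5.2989

phase 1: p=-0.1106, T=0.617, ωT=1.790411, cosh=3.079402, sinh=2.912510; start (x,ẋ)=(-0.049100, -0.238700) → end (x,ẋ)=(-0.160798, -0.215285)
phase 2: p=0.0188, T=0.468, ωT=1.358042, cosh=2.072869, sinh=1.815705; start (x,ẋ)=(-0.160798, -0.215285) → end (x,ẋ)=(-0.488190, -1.392524)
phase 3: p=0.2715, T=0.381, ωT=1.105586, cosh=1.676005, sinh=1.344988; start (x,ẋ)=(-0.488190, -1.392524) → end (x,ẋ)=(-1.647181, -5.298861)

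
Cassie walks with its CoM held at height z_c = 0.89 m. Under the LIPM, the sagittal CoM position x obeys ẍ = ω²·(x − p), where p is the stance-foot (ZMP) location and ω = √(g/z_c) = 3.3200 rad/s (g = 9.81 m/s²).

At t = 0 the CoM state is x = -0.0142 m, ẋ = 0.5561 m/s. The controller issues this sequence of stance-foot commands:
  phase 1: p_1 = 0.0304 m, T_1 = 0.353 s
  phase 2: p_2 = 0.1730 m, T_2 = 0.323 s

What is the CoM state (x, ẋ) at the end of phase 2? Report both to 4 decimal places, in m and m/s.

phase 1: p=0.0304, T=0.353, ωT=1.171960, cosh=1.769037, sinh=1.459277; start (x,ẋ)=(-0.014200, 0.556100) → end (x,ẋ)=(0.195930, 0.767683)
phase 2: p=0.1730, T=0.323, ωT=1.072360, cosh=1.632234, sinh=1.290034; start (x,ẋ)=(0.195930, 0.767683) → end (x,ẋ)=(0.508721, 1.351245)

x = 0.5087, ẋ = 1.3512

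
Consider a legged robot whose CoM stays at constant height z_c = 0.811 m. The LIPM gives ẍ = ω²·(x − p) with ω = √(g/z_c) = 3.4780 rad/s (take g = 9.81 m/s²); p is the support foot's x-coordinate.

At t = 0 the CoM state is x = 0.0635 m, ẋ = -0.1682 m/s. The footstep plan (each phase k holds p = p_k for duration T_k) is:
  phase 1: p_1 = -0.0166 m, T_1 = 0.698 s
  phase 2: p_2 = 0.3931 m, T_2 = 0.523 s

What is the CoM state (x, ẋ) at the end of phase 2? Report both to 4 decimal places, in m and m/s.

phase 1: p=-0.0166, T=0.698, ωT=2.427644, cosh=5.710198, sinh=5.621954; start (x,ẋ)=(0.063500, -0.168200) → end (x,ẋ)=(0.168903, 0.605752)
phase 2: p=0.3931, T=0.523, ωT=1.818994, cosh=3.163921, sinh=3.001732; start (x,ẋ)=(0.168903, 0.605752) → end (x,ẋ)=(0.206560, -0.424071)

x = 0.2066, ẋ = -0.4241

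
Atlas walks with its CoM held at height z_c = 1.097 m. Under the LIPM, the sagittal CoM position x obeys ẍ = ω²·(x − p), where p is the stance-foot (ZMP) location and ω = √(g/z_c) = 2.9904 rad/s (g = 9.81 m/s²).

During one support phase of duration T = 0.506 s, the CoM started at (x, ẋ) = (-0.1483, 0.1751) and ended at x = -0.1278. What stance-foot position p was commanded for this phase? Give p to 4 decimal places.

ωT = 2.9904·0.506 = 1.513142; cosh(ωT) = 2.380597, sinh(ωT) = 2.160381
x(T) = p + (x₀−p)·cosh(ωT) + (ẋ₀/ω)·sinh(ωT) ⇒ p·(1 − cosh) = x(T) − x₀·cosh − (ẋ₀/ω)·sinh
numerator   = -0.1278 − (-0.1483)·2.380597 − (0.1751/2.9904)·2.160381 = 0.098744
denominator = 1 − 2.380597 = -1.380597
p = 0.098744 / -1.380597 = -0.0715

p = -0.0715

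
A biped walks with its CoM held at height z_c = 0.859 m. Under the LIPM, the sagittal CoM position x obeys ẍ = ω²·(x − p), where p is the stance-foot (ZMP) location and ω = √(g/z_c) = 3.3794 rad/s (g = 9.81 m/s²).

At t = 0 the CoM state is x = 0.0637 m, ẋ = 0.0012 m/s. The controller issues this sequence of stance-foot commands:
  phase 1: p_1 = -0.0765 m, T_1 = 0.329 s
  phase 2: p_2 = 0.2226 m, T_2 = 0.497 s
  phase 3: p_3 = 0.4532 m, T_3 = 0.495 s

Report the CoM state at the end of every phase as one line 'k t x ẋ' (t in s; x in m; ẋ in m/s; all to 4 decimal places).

1 0.3290 0.1601 0.6442
2 0.8260 0.5427 1.2413
3 1.3210 1.6439 4.2000

phase 1: p=-0.0765, T=0.329, ωT=1.111823, cosh=1.684426, sinh=1.355468; start (x,ẋ)=(0.063700, 0.001200) → end (x,ẋ)=(0.160138, 0.644231)
phase 2: p=0.2226, T=0.497, ωT=1.679562, cosh=2.774830, sinh=2.588375; start (x,ẋ)=(0.160138, 0.644231) → end (x,ẋ)=(0.542712, 1.241266)
phase 3: p=0.4532, T=0.495, ωT=1.672803, cosh=2.757399, sinh=2.569679; start (x,ẋ)=(0.542712, 1.241266) → end (x,ẋ)=(1.643873, 4.199987)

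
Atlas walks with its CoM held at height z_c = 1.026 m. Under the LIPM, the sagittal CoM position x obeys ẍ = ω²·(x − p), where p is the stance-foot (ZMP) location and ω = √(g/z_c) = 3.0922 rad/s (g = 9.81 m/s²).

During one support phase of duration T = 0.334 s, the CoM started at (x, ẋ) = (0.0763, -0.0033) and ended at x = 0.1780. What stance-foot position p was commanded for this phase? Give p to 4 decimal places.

p = -0.1006

ωT = 3.0922·0.334 = 1.032795; cosh(ωT) = 1.582458, sinh(ωT) = 1.226447
x(T) = p + (x₀−p)·cosh(ωT) + (ẋ₀/ω)·sinh(ωT) ⇒ p·(1 − cosh) = x(T) − x₀·cosh − (ẋ₀/ω)·sinh
numerator   = 0.1780 − (0.0763)·1.582458 − (-0.0033/3.0922)·1.226447 = 0.058567
denominator = 1 − 1.582458 = -0.582458
p = 0.058567 / -0.582458 = -0.1006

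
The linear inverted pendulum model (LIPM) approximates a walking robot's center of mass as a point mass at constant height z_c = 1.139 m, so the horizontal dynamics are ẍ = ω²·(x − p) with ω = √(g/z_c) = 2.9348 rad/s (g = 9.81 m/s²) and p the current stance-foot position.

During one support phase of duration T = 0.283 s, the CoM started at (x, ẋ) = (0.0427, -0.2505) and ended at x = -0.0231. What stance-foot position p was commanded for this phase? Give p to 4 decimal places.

ωT = 2.9348·0.283 = 0.830548; cosh(ωT) = 1.365193, sinh(ωT) = 0.929383
x(T) = p + (x₀−p)·cosh(ωT) + (ẋ₀/ω)·sinh(ωT) ⇒ p·(1 − cosh) = x(T) − x₀·cosh − (ẋ₀/ω)·sinh
numerator   = -0.0231 − (0.0427)·1.365193 − (-0.2505/2.9348)·0.929383 = -0.002066
denominator = 1 − 1.365193 = -0.365193
p = -0.002066 / -0.365193 = 0.0057

p = 0.0057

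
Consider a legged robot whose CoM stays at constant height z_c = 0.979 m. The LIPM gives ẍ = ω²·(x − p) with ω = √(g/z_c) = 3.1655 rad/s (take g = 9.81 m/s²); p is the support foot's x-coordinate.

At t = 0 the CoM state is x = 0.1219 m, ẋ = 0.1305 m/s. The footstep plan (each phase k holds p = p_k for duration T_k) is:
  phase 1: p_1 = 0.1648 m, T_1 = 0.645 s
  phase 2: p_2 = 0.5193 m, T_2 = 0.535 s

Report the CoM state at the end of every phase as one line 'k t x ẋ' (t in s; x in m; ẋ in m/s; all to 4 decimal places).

phase 1: p=0.1648, T=0.645, ωT=2.041748, cosh=3.916931, sinh=3.787129; start (x,ẋ)=(0.121900, 0.130500) → end (x,ẋ)=(0.152891, -0.003132)
phase 2: p=0.5193, T=0.535, ωT=1.693543, cosh=2.811290, sinh=2.627423; start (x,ẋ)=(0.152891, -0.003132) → end (x,ẋ)=(-0.513383, -3.056271)

1 0.6450 0.1529 -0.0031
2 1.1800 -0.5134 -3.0563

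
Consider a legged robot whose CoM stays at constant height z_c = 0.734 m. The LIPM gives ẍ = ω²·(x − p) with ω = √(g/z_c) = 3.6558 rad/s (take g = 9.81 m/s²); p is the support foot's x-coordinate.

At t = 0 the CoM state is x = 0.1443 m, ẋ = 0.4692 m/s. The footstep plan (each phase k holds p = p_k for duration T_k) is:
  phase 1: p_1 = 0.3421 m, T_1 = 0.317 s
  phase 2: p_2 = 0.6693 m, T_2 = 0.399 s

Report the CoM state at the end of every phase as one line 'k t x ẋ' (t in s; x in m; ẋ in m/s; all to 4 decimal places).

phase 1: p=0.3421, T=0.317, ωT=1.158889, cosh=1.750112, sinh=1.436278; start (x,ẋ)=(0.144300, 0.469200) → end (x,ẋ)=(0.180265, -0.217444)
phase 2: p=0.6693, T=0.399, ωT=1.458664, cosh=2.266379, sinh=2.033832; start (x,ẋ)=(0.180265, -0.217444) → end (x,ẋ)=(-0.560009, -4.128923)

1 0.3170 0.1803 -0.2174
2 0.7160 -0.5600 -4.1289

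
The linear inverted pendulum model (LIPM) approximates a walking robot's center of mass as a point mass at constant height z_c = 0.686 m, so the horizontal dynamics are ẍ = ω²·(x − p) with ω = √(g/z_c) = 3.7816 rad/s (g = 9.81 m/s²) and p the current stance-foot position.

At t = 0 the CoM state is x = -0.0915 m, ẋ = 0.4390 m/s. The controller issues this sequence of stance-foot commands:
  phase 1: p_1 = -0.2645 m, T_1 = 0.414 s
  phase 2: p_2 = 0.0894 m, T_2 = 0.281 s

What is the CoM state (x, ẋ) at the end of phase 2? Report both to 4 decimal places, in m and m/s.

phase 1: p=-0.2645, T=0.414, ωT=1.565582, cosh=2.497214, sinh=2.288247; start (x,ẋ)=(-0.091500, 0.439000) → end (x,ẋ)=(0.433157, 2.593287)
phase 2: p=0.0894, T=0.281, ωT=1.062630, cosh=1.619758, sinh=1.274213; start (x,ẋ)=(0.433157, 2.593287) → end (x,ẋ)=(1.520013, 5.856913)

x = 1.5200, ẋ = 5.8569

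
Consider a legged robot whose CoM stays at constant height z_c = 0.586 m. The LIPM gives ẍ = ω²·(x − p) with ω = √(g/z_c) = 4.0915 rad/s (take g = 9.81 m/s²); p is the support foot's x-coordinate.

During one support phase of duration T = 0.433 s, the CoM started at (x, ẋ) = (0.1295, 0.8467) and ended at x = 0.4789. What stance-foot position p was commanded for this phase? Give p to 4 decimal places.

ωT = 4.0915·0.433 = 1.771619; cosh(ωT) = 3.025213, sinh(ωT) = 2.855156
x(T) = p + (x₀−p)·cosh(ωT) + (ẋ₀/ω)·sinh(ωT) ⇒ p·(1 − cosh) = x(T) − x₀·cosh − (ẋ₀/ω)·sinh
numerator   = 0.4789 − (0.1295)·3.025213 − (0.8467/4.0915)·2.855156 = -0.503715
denominator = 1 − 3.025213 = -2.025213
p = -0.503715 / -2.025213 = 0.2487

p = 0.2487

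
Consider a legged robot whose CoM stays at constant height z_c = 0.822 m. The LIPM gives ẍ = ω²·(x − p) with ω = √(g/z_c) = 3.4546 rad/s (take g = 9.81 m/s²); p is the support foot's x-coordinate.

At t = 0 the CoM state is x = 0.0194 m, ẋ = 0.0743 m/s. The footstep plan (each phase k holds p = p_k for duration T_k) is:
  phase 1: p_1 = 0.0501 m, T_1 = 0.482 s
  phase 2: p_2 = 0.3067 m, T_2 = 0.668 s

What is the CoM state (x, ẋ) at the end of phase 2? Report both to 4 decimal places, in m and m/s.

x = -1.2403, ẋ = -5.2527

phase 1: p=0.0501, T=0.482, ωT=1.665117, cosh=2.737731, sinh=2.548562; start (x,ẋ)=(0.019400, 0.074300) → end (x,ẋ)=(0.020865, -0.066877)
phase 2: p=0.3067, T=0.668, ωT=2.307673, cosh=5.075250, sinh=4.975757; start (x,ẋ)=(0.020865, -0.066877) → end (x,ẋ)=(-1.240309, -5.252709)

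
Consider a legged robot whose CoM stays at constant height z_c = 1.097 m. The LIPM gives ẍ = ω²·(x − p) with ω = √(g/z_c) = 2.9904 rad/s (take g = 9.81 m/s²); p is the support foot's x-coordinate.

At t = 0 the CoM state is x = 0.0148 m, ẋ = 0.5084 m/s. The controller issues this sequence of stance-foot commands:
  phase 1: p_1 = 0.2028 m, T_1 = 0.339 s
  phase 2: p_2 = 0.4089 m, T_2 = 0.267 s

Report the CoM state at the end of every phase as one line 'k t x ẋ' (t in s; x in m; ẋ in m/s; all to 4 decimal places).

phase 1: p=0.2028, T=0.339, ωT=1.013746, cosh=1.559381, sinh=1.196523; start (x,ẋ)=(0.014800, 0.508400) → end (x,ẋ)=(0.113058, 0.120109)
phase 2: p=0.4089, T=0.267, ωT=0.798437, cosh=1.336048, sinh=0.886016; start (x,ẋ)=(0.113058, 0.120109) → end (x,ẋ)=(0.049228, -0.623374)

1 0.3390 0.1131 0.1201
2 0.6060 0.0492 -0.6234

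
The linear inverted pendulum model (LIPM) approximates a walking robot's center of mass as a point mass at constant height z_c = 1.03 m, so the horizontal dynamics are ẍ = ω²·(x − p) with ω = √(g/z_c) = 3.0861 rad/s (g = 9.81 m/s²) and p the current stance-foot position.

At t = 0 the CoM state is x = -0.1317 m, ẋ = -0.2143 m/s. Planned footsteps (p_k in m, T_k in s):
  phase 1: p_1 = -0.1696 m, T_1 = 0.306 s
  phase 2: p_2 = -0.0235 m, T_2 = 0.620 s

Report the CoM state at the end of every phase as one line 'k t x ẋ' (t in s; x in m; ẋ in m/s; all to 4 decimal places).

1 0.3060 -0.1893 -0.1896
2 0.9260 -0.8009 -2.3517

phase 1: p=-0.1696, T=0.306, ωT=0.944347, cosh=1.480033, sinh=1.091100; start (x,ẋ)=(-0.131700, -0.214300) → end (x,ẋ)=(-0.189273, -0.189553)
phase 2: p=-0.0235, T=0.620, ωT=1.913382, cosh=3.461773, sinh=3.314193; start (x,ẋ)=(-0.189273, -0.189553) → end (x,ẋ)=(-0.800931, -2.351704)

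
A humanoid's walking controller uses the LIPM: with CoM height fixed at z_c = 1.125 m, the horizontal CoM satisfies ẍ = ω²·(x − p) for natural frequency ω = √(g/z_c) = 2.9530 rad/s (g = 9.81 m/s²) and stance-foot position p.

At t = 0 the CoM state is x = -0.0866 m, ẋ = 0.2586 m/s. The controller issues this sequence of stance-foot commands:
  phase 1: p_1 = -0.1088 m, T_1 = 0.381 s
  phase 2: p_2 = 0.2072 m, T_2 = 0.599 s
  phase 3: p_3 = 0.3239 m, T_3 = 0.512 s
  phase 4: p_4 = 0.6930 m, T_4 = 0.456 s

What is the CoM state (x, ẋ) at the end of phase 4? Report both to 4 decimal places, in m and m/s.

phase 1: p=-0.1088, T=0.381, ωT=1.125093, cosh=1.702563, sinh=1.377941; start (x,ẋ)=(-0.086600, 0.258600) → end (x,ẋ)=(0.049666, 0.530616)
phase 2: p=0.2072, T=0.599, ωT=1.768847, cosh=3.017309, sinh=2.846779; start (x,ẋ)=(0.049666, 0.530616) → end (x,ẋ)=(0.243400, 0.276715)
phase 3: p=0.3239, T=0.512, ωT=1.511936, cosh=2.377993, sinh=2.157510; start (x,ẋ)=(0.243400, 0.276715) → end (x,ẋ)=(0.334644, 0.145151)
phase 4: p=0.6930, T=0.456, ωT=1.346568, cosh=2.052171, sinh=1.792039; start (x,ẋ)=(0.334644, 0.145151) → end (x,ẋ)=(0.045679, -1.598504)

x = 0.0457, ẋ = -1.5985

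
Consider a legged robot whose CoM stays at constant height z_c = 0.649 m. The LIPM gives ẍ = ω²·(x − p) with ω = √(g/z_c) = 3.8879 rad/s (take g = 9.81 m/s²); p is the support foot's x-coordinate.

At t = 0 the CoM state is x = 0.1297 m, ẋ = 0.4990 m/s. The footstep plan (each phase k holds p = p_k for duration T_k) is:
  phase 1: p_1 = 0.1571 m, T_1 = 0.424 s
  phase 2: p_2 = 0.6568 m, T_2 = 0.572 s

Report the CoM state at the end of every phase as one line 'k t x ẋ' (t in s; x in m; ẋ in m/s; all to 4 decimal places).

phase 1: p=0.1571, T=0.424, ωT=1.648470, cosh=2.695681, sinh=2.503337; start (x,ẋ)=(0.129700, 0.499000) → end (x,ẋ)=(0.404534, 1.078468)
phase 2: p=0.6568, T=0.572, ωT=2.223879, cosh=4.675651, sinh=4.567462; start (x,ẋ)=(0.404534, 1.078468) → end (x,ẋ)=(0.744264, 0.562840)

1 0.4240 0.4045 1.0785
2 0.9960 0.7443 0.5628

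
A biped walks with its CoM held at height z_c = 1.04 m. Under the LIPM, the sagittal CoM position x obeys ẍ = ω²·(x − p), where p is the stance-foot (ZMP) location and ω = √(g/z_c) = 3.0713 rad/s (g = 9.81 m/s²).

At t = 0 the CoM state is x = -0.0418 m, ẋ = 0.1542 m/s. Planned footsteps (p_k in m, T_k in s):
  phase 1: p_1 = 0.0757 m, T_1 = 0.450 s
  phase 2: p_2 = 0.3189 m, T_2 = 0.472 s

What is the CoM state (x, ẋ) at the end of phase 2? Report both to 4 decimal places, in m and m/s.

x = -0.8039, ẋ = -3.2430

phase 1: p=0.0757, T=0.450, ωT=1.382085, cosh=2.117126, sinh=1.866072; start (x,ẋ)=(-0.041800, 0.154200) → end (x,ẋ)=(-0.079373, -0.346963)
phase 2: p=0.3189, T=0.472, ωT=1.449654, cosh=2.248145, sinh=2.013493; start (x,ẋ)=(-0.079373, -0.346963) → end (x,ẋ)=(-0.803938, -3.242959)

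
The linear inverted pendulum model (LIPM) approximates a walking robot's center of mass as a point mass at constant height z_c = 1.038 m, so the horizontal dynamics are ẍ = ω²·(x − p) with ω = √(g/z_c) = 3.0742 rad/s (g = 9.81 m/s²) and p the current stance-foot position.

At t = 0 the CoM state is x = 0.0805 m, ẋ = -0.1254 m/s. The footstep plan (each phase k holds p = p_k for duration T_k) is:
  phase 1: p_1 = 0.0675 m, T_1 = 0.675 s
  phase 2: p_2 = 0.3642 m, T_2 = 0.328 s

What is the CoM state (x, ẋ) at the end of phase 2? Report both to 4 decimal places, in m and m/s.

x = -0.3987, ẋ = -2.0201

phase 1: p=0.0675, T=0.675, ωT=2.075085, cosh=4.045385, sinh=3.919839; start (x,ẋ)=(0.080500, -0.125400) → end (x,ẋ)=(-0.039805, -0.350636)
phase 2: p=0.3642, T=0.328, ωT=1.008338, cosh=1.552933, sinh=1.188108; start (x,ẋ)=(-0.039805, -0.350636) → end (x,ẋ)=(-0.398705, -2.020134)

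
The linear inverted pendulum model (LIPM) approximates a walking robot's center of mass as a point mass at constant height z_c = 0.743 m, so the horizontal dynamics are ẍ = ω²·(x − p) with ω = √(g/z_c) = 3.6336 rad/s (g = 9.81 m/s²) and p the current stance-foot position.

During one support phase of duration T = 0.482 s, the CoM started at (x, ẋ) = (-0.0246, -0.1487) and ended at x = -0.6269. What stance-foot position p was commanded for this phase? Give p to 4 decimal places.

p = 0.2233

ωT = 3.6336·0.482 = 1.751395; cosh(ωT) = 2.968084, sinh(ωT) = 2.794553
x(T) = p + (x₀−p)·cosh(ωT) + (ẋ₀/ω)·sinh(ωT) ⇒ p·(1 − cosh) = x(T) − x₀·cosh − (ẋ₀/ω)·sinh
numerator   = -0.6269 − (-0.0246)·2.968084 − (-0.1487/3.6336)·2.794553 = -0.439522
denominator = 1 − 2.968084 = -1.968084
p = -0.439522 / -1.968084 = 0.2233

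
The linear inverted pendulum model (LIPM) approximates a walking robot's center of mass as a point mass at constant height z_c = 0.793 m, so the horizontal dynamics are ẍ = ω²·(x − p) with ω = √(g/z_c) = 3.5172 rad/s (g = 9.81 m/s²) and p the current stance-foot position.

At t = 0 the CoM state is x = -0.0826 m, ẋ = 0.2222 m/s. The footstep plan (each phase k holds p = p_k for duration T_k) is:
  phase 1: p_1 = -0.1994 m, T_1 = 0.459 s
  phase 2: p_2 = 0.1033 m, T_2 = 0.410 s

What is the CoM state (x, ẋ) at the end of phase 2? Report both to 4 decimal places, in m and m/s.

phase 1: p=-0.1994, T=0.459, ωT=1.614395, cosh=2.611929, sinh=2.412917; start (x,ẋ)=(-0.082600, 0.222200) → end (x,ẋ)=(0.258110, 1.571619)
phase 2: p=0.1033, T=0.410, ωT=1.442052, cosh=2.232904, sinh=1.996462; start (x,ẋ)=(0.258110, 1.571619) → end (x,ẋ)=(1.341071, 4.596342)

x = 1.3411, ẋ = 4.5963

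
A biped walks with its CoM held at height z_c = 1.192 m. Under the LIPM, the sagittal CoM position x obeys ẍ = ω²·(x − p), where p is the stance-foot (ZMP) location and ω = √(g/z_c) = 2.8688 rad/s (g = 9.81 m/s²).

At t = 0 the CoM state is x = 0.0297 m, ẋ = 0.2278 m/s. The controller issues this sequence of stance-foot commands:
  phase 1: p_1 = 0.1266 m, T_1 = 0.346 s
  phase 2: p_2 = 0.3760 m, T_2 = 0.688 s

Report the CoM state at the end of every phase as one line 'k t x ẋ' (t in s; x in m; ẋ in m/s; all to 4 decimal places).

phase 1: p=0.1266, T=0.346, ωT=0.992605, cosh=1.534432, sinh=1.163822; start (x,ẋ)=(0.029700, 0.227800) → end (x,ẋ)=(0.070328, 0.026017)
phase 2: p=0.3760, T=0.688, ωT=1.973734, cosh=3.668221, sinh=3.529284; start (x,ẋ)=(0.070328, 0.026017) → end (x,ẋ)=(-0.713266, -2.999436)

1 0.3460 0.0703 0.0260
2 1.0340 -0.7133 -2.9994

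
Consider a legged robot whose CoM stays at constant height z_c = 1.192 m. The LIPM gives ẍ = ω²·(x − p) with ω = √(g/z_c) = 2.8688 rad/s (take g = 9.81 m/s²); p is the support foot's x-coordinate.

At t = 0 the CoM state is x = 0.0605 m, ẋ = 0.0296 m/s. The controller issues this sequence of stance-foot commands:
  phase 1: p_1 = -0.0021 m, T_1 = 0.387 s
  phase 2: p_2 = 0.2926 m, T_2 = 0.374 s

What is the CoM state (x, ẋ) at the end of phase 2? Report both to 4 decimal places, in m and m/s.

x = 0.1379, ẋ = -0.1717

phase 1: p=-0.0021, T=0.387, ωT=1.110226, cosh=1.682264, sinh=1.352779; start (x,ẋ)=(0.060500, 0.029600) → end (x,ẋ)=(0.117168, 0.292736)
phase 2: p=0.2926, T=0.374, ωT=1.072931, cosh=1.632971, sinh=1.290967; start (x,ẋ)=(0.117168, 0.292736) → end (x,ẋ)=(0.137856, -0.171688)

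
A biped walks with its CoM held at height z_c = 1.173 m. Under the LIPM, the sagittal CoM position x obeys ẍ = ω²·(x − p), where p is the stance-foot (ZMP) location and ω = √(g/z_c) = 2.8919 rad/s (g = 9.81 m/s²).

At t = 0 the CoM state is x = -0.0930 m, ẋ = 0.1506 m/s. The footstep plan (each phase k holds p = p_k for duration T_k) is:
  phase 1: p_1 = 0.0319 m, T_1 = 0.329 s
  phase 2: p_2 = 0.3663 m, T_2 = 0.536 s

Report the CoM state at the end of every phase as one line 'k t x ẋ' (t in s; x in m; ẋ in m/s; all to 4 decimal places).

1 0.3290 -0.0966 -0.1738
2 0.8650 -0.9085 -3.4394

phase 1: p=0.0319, T=0.329, ωT=0.951435, cosh=1.487805, sinh=1.101618; start (x,ẋ)=(-0.093000, 0.150600) → end (x,ẋ)=(-0.096558, -0.173839)
phase 2: p=0.3663, T=0.536, ωT=1.550058, cosh=2.461990, sinh=2.249755; start (x,ẋ)=(-0.096558, -0.173839) → end (x,ẋ)=(-0.908491, -3.439378)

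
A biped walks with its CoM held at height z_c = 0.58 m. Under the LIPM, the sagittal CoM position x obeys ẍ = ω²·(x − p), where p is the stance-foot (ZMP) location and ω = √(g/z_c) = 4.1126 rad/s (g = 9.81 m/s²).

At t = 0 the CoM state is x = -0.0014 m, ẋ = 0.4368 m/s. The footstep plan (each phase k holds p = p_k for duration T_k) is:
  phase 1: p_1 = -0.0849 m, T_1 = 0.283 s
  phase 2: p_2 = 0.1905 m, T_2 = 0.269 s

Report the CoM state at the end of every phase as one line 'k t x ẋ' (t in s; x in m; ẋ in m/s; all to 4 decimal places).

1 0.2830 0.2153 1.2638
2 0.5520 0.6458 2.2567

phase 1: p=-0.0849, T=0.283, ωT=1.163866, cosh=1.757283, sinh=1.445006; start (x,ẋ)=(-0.001400, 0.436800) → end (x,ẋ)=(0.215307, 1.263799)
phase 2: p=0.1905, T=0.269, ωT=1.106289, cosh=1.676952, sinh=1.346168; start (x,ẋ)=(0.215307, 1.263799) → end (x,ẋ)=(0.645777, 2.256671)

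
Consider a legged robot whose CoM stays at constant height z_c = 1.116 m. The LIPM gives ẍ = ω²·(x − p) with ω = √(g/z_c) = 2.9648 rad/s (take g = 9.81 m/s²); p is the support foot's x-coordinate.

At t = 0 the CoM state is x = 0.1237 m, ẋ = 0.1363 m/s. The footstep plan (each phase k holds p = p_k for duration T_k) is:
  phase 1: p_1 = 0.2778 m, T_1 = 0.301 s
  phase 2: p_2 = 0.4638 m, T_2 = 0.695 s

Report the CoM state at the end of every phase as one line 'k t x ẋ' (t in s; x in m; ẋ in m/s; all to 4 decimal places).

1 0.3010 0.1048 -0.2698
2 0.9960 -1.3193 -5.1854

phase 1: p=0.2778, T=0.301, ωT=0.892405, cosh=1.425331, sinh=1.015662; start (x,ẋ)=(0.123700, 0.136300) → end (x,ẋ)=(0.104849, -0.269758)
phase 2: p=0.4638, T=0.695, ωT=2.060536, cosh=3.988781, sinh=3.861395; start (x,ẋ)=(0.104849, -0.269758) → end (x,ẋ)=(-1.319313, -5.185371)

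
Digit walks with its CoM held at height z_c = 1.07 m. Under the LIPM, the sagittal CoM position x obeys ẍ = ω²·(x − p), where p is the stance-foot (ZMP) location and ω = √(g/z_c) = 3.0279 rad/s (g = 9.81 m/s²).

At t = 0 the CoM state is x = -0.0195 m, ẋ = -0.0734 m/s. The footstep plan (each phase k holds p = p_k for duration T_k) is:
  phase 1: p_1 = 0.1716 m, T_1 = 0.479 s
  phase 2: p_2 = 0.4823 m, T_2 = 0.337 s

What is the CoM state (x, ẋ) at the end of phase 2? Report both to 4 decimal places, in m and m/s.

phase 1: p=0.1716, T=0.479, ωT=1.450364, cosh=2.249576, sinh=2.015091; start (x,ẋ)=(-0.019500, -0.073400) → end (x,ẋ)=(-0.307142, -1.331114)
phase 2: p=0.4823, T=0.337, ωT=1.020402, cosh=1.567380, sinh=1.206930; start (x,ẋ)=(-0.307142, -1.331114) → end (x,ẋ)=(-1.285643, -4.971351)

x = -1.2856, ẋ = -4.9714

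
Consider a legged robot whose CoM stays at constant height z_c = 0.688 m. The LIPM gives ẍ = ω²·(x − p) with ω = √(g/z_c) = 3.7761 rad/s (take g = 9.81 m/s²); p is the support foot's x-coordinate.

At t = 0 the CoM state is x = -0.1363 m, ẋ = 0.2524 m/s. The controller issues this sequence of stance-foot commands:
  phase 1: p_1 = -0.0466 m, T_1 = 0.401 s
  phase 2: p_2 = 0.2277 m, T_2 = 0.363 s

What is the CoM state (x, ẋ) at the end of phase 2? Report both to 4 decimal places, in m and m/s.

x = -0.5562, ẋ = -2.6642

phase 1: p=-0.0466, T=0.401, ωT=1.514216, cosh=2.382918, sinh=2.162938; start (x,ẋ)=(-0.136300, 0.252400) → end (x,ẋ)=(-0.115774, -0.131173)
phase 2: p=0.2277, T=0.363, ωT=1.370724, cosh=2.096063, sinh=1.842140; start (x,ẋ)=(-0.115774, -0.131173) → end (x,ẋ)=(-0.556235, -2.664187)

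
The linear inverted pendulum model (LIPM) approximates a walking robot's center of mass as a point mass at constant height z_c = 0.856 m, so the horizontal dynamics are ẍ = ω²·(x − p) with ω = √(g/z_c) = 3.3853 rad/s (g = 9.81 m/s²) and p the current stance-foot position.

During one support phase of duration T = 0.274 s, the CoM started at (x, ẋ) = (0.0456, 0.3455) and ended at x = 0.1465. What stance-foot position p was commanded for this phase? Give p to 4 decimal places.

ωT = 3.3853·0.274 = 0.927572; cosh(ωT) = 1.461938, sinh(ωT) = 1.066425
x(T) = p + (x₀−p)·cosh(ωT) + (ẋ₀/ω)·sinh(ωT) ⇒ p·(1 − cosh) = x(T) − x₀·cosh − (ẋ₀/ω)·sinh
numerator   = 0.1465 − (0.0456)·1.461938 − (0.3455/3.3853)·1.066425 = -0.029003
denominator = 1 − 1.461938 = -0.461938
p = -0.029003 / -0.461938 = 0.0628

p = 0.0628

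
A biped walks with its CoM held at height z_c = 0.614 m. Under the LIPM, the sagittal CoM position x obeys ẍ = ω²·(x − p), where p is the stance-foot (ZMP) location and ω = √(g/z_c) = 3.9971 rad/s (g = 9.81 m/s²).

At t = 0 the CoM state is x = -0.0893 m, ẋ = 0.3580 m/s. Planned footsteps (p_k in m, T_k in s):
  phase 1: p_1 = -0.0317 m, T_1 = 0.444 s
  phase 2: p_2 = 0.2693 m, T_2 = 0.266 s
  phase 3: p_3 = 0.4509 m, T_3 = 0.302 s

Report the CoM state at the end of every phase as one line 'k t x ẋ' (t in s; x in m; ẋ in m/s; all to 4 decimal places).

phase 1: p=-0.0317, T=0.444, ωT=1.774712, cosh=3.034058, sinh=2.864526; start (x,ẋ)=(-0.089300, 0.358000) → end (x,ẋ)=(0.050099, 0.426685)
phase 2: p=0.2693, T=0.266, ωT=1.063229, cosh=1.620522, sinh=1.275183; start (x,ẋ)=(0.050099, 0.426685) → end (x,ẋ)=(0.050204, -0.425821)
phase 3: p=0.4509, T=0.302, ωT=1.207124, cosh=1.821455, sinh=1.522399; start (x,ẋ)=(0.050204, -0.425821) → end (x,ẋ)=(-0.441134, -3.213920)

1 0.4440 0.0501 0.4267
2 0.7100 0.0502 -0.4258
3 1.0120 -0.4411 -3.2139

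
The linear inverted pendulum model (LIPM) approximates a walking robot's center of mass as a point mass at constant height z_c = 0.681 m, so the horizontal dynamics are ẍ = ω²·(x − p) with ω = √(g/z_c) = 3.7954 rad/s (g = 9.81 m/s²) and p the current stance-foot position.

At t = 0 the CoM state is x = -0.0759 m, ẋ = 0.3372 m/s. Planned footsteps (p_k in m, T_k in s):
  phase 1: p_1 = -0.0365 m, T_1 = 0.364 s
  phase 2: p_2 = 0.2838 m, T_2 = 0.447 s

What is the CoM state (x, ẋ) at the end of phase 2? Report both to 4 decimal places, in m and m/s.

x = -0.0853, ẋ = -1.1555

phase 1: p=-0.0365, T=0.364, ωT=1.381526, cosh=2.116083, sinh=1.864888; start (x,ẋ)=(-0.075900, 0.337200) → end (x,ẋ)=(0.045811, 0.434670)
phase 2: p=0.2838, T=0.447, ωT=1.696544, cosh=2.819188, sinh=2.635872; start (x,ẋ)=(0.045811, 0.434670) → end (x,ẋ)=(-0.085261, -1.155469)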